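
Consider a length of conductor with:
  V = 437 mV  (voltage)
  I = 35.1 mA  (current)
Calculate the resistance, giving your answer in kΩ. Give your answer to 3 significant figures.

Solving V = I·R for R: R = V/I.
V = 437 mV = 0.4370 V; I = 35.1 mA = 0.03510 A.
R = 12.45 Ω
12.45 Ω × (1 kΩ / 1000 Ω) = 0.01245 kΩ

0.0125 kΩ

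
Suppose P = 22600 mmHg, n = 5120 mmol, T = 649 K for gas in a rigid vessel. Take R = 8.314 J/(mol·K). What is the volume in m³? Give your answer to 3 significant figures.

From the ideal-gas law: V = nRT/P.
P = 22600 mmHg = 3.013×10^6 Pa; n = 5120 mmol = 5.120 mol; T = 649 K; R = 8.314 J/(mol·K).
V = 0.009169 m³

0.00917 m³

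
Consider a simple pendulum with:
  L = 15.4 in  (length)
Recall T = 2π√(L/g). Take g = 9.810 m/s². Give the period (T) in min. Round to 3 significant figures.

Directly: T = 2π√(L/g).
L = 15.4 in = 0.3912 m; g = 9.810 m/s².
T = 1.255 s
1.255 s × (1 min / 60.00 s) = 0.02091 min

0.0209 min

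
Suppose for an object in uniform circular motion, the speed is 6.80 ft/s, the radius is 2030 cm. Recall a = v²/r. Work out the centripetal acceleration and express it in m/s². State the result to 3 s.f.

0.212 m/s²

a is given directly by: a = v²/r.
v = 6.80 ft/s = 2.073 m/s; r = 2030 cm = 20.30 m.
a = 0.2116 m/s²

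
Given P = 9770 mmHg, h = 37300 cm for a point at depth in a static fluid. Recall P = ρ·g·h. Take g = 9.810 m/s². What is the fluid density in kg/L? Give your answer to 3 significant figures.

0.356 kg/L

Rearranging: ρ = P/(g·h).
P = 9770 mmHg = 1.303×10^6 Pa; h = 37300 cm = 373.0 m; g = 9.810 m/s².
ρ = 356.0 kg/m³
356.0 kg/m³ × (1 kg/L / 1000 kg/m³) = 0.3560 kg/L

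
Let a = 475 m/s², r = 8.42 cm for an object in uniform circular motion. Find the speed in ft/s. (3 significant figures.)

20.7 ft/s

Rearranging: v = √(a·r).
a = 475 m/s²; r = 8.42 cm = 0.08420 m.
v = 6.324 m/s
6.324 m/s × (1 ft/s / 0.3048 m/s) = 20.75 ft/s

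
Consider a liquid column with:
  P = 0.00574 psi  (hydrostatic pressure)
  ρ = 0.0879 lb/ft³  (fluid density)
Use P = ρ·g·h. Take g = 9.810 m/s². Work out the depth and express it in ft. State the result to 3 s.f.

9.40 ft

Solving P = ρ·g·h for h: h = P/(ρ·g).
P = 0.00574 psi = 39.58 Pa; ρ = 0.0879 lb/ft³ = 1.408 kg/m³; g = 9.810 m/s².
h = 2.865 m
2.865 m × (1 ft / 0.3048 m) = 9.400 ft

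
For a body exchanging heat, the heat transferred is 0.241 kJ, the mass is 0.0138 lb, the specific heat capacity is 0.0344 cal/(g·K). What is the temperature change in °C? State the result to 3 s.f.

267 °C

Rearranging Q = m·c·ΔT for ΔT: ΔT = Q/(m·c).
Q = 0.241 kJ = 241.0 J; m = 0.0138 lb = 0.006260 kg; c = 0.0344 cal/(g·K) = 143.9 J/(kg·K).
ΔT = 267.5 K
Since 1 °C = 1 K, 267.5 °C.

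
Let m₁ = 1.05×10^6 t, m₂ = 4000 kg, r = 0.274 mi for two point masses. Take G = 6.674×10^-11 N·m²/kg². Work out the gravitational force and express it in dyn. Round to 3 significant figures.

From Newton's law of gravitation: F = Gm₁m₂/r².
m₁ = 1.05×10^6 t = 1.050×10^9 kg; m₂ = 4000 kg; r = 0.274 mi = 441.0 m; G = 6.674×10^-11 N·m²/kg².
F = 0.001442 N
0.001442 N × (1 dyn / 1.000×10^-5 N) = 144.2 dyn

144 dyn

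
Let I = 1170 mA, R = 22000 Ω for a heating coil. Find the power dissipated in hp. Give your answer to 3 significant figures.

40.4 hp

Directly: P = I²R.
I = 1170 mA = 1.170 A; R = 22000 Ω.
P = 30116 W
30116 W × (1 hp / 745.7 W) = 40.39 hp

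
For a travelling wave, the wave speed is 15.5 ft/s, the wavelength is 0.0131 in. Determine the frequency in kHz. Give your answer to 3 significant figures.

Solving v = f·λ for f: f = v/λ.
v = 15.5 ft/s = 4.724 m/s; λ = 0.0131 in = 3.327×10^-4 m.
f = 14198 Hz
14198 Hz × (1 kHz / 1000 Hz) = 14.20 kHz

14.2 kHz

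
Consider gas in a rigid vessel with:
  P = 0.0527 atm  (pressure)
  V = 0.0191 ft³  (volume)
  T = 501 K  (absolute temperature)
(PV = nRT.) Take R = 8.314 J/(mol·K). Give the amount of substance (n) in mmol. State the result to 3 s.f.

From the ideal-gas law: n = PV/(RT).
P = 0.0527 atm = 5340 Pa; V = 0.0191 ft³ = 5.409×10^-4 m³; T = 501 K; R = 8.314 J/(mol·K).
n = 6.934×10^-4 mol
6.934×10^-4 mol × (1 mmol / 0.001000 mol) = 0.6934 mmol

0.693 mmol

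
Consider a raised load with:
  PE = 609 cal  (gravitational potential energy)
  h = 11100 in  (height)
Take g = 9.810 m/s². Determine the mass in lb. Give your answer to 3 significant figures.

2.03 lb

Rearranging PE = m·g·h for m: m = PE/(g·h).
PE = 609 cal = 2548 J; h = 11100 in = 281.9 m; g = 9.810 m/s².
m = 0.9213 kg
0.9213 kg × (1 lb / 0.4536 kg) = 2.031 lb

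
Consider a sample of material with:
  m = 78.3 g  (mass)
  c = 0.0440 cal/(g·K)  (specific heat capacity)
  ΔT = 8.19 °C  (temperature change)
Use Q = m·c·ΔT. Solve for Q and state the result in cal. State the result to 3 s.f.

Q is given directly by: Q = mcΔT.
m = 78.3 g = 0.07830 kg; c = 0.0440 cal/(g·K) = 184.1 J/(kg·K); ΔT = 8.19 °C = 8.190 K.
Q = 118.1 J
118.1 J × (1 cal / 4.184 J) = 28.22 cal

28.2 cal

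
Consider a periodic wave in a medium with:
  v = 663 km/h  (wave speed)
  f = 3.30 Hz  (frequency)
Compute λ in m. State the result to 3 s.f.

55.8 m

Solving v = f·λ for λ: λ = v/f.
v = 663 km/h = 184.2 m/s; f = 3.30 Hz.
λ = 55.81 m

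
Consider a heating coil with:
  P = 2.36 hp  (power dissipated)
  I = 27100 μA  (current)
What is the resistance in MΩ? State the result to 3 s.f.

2.40 MΩ

Rearranging: R = P/I².
P = 2.36 hp = 1760 W; I = 27100 μA = 0.02710 A.
R = 2.396×10^6 Ω
2.396×10^6 Ω × (1 MΩ / 1.000×10^6 Ω) = 2.396 MΩ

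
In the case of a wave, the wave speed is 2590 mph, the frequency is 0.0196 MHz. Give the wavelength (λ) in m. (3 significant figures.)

0.0591 m

Solving v = f·λ for λ: λ = v/f.
v = 2590 mph = 1158 m/s; f = 0.0196 MHz = 19600 Hz.
λ = 0.05907 m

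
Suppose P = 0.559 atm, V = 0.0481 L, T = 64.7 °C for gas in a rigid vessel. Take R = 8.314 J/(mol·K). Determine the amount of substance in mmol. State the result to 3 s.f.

0.970 mmol

From the ideal-gas law: n = PV/(RT).
P = 0.559 atm = 56641 Pa; V = 0.0481 L = 4.810×10^-5 m³; T = 64.7 °C = 337.8 K; R = 8.314 J/(mol·K).
n = 9.699×10^-4 mol
9.699×10^-4 mol × (1 mmol / 0.001000 mol) = 0.9699 mmol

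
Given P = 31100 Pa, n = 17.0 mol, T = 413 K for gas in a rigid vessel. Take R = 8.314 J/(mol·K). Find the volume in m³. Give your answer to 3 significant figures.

1.88 m³

Rearranging PV = nRT for V: V = nRT/P.
P = 31100 Pa; n = 17.0 mol; T = 413 K; R = 8.314 J/(mol·K).
V = 1.877 m³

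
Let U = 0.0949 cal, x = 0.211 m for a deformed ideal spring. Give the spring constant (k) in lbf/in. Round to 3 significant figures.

Rearranging U = ½k·x² for k: k = 2U/x².
U = 0.0949 cal = 0.3971 J; x = 0.211 m.
k = 17.84 N/m
17.84 N/m × (1 lbf/in / 175.1 N/m) = 0.1019 lbf/in

0.102 lbf/in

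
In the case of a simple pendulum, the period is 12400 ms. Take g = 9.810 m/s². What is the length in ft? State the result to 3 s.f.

Solving T = 2π√(L/g) for L: L = g·(T/2π)².
T = 12400 ms = 12.40 s; g = 9.810 m/s².
L = 38.21 m
38.21 m × (1 ft / 0.3048 m) = 125.4 ft

125 ft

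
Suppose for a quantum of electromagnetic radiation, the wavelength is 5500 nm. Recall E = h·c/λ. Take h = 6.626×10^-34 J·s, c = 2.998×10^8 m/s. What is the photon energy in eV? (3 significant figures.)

Directly: E = hc/λ.
λ = 5500 nm = 5.500×10^-6 m; h = 6.626×10^-34 J·s; c = 2.998×10^8 m/s.
E = 3.612×10^-20 J  (the unit combination reduces to kg·m²/s² = J)
3.612×10^-20 J × (1 eV / 1.602×10^-19 J) = 0.2254 eV

0.225 eV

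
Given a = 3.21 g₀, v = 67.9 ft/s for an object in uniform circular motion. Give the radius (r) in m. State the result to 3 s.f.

Rearranging a = v²/r for r: r = v²/a.
a = 3.21 g₀ = 31.48 m/s²; v = 67.9 ft/s = 20.70 m/s.
r = 13.61 m

13.6 m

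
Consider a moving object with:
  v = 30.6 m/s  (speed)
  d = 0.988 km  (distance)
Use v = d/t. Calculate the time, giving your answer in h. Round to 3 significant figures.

0.00897 h

Solving v = d/t for t: t = d/v.
v = 30.6 m/s; d = 0.988 km = 988.0 m.
t = 32.29 s
32.29 s × (1 h / 3600 s) = 0.008969 h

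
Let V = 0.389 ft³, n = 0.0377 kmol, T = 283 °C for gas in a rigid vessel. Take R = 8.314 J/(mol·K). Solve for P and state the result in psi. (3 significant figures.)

Directly: P = nRT/V.
V = 0.389 ft³ = 0.01102 m³; n = 0.0377 kmol = 37.70 mol; T = 283 °C = 556.1 K; R = 8.314 J/(mol·K).
P = 1.583×10^7 Pa
1.583×10^7 Pa × (1 psi / 6895 Pa) = 2295 psi

2300 psi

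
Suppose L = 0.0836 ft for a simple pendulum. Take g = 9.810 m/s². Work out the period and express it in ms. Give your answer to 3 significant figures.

T is given directly by: T = 2π√(L/g).
L = 0.0836 ft = 0.02548 m; g = 9.810 m/s².
T = 0.3202 s
0.3202 s × (1 ms / 0.001000 s) = 320.2 ms

320 ms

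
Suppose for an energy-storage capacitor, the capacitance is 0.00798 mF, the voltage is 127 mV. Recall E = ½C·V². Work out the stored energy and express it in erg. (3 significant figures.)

0.644 erg

E is given directly by: E = ½CV².
C = 0.00798 mF = 7.980×10^-6 F; V = 127 mV = 0.1270 V.
E = 6.435×10^-8 J
6.435×10^-8 J × (1 erg / 1.000×10^-7 J) = 0.6435 erg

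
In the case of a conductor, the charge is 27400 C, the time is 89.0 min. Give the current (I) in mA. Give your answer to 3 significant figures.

Solving q = I·t for I: I = q/t.
q = 27400 C; t = 89.0 min = 5340 s.
I = 5.131 A
5.131 A × (1 mA / 0.001000 A) = 5131 mA

5130 mA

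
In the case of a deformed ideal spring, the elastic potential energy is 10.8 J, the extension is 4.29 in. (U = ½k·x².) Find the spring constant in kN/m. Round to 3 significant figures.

Solving U = ½k·x² for k: k = 2U/x².
U = 10.8 J; x = 4.29 in = 0.1090 m.
k = 1819 N/m
1819 N/m × (1 kN/m / 1000 N/m) = 1.819 kN/m

1.82 kN/m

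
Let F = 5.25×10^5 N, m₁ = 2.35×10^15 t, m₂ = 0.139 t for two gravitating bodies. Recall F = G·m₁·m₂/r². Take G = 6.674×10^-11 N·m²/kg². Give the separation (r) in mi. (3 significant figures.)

Rearranging F = G·m₁·m₂/r² for r: r = √(G·m₁m₂/F).
F = 5.25×10^5 N; m₁ = 2.35×10^15 t = 2.350×10^18 kg; m₂ = 0.139 t = 139.0 kg; G = 6.674×10^-11 N·m²/kg².
r = 203.8 m
203.8 m × (1 mi / 1609 m) = 0.1266 mi

0.127 mi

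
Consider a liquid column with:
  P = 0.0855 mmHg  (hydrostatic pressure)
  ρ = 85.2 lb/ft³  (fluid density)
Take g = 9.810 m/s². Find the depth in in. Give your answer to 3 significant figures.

Rearranging: h = P/(ρ·g).
P = 0.0855 mmHg = 11.40 Pa; ρ = 85.2 lb/ft³ = 1365 kg/m³; g = 9.810 m/s².
h = 8.514×10^-4 m
8.514×10^-4 m × (1 in / 0.02540 m) = 0.03352 in

0.0335 in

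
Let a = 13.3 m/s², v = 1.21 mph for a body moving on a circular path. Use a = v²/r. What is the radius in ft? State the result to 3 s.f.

Rearranging a = v²/r for r: r = v²/a.
a = 13.3 m/s²; v = 1.21 mph = 0.5409 m/s.
r = 0.02200 m
0.02200 m × (1 ft / 0.3048 m) = 0.07218 ft

0.0722 ft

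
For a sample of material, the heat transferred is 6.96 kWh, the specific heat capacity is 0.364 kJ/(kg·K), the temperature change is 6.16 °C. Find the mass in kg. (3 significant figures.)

Rearranging: m = Q/(c·ΔT).
Q = 6.96 kWh = 2.506×10^7 J; c = 0.364 kJ/(kg·K) = 364.0 J/(kg·K); ΔT = 6.16 °C = 6.160 K.
m = 11175 kg

11200 kg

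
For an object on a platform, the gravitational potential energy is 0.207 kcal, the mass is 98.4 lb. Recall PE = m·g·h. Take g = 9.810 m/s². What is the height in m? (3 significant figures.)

1.98 m

Solving PE = m·g·h for h: h = PE/(m·g).
PE = 0.207 kcal = 866.1 J; m = 98.4 lb = 44.63 kg; g = 9.810 m/s².
h = 1.978 m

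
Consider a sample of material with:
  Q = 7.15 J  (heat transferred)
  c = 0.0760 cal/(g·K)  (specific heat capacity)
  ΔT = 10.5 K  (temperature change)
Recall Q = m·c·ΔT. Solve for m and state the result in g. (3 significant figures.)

Rearranging Q = m·c·ΔT for m: m = Q/(c·ΔT).
Q = 7.15 J; c = 0.0760 cal/(g·K) = 318.0 J/(kg·K); ΔT = 10.5 K.
m = 0.002141 kg
0.002141 kg × (1 g / 0.001000 kg) = 2.141 g

2.14 g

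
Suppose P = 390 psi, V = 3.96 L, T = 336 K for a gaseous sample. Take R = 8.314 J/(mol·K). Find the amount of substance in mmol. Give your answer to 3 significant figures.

3810 mmol

From the ideal-gas law: n = PV/(RT).
P = 390 psi = 2.689×10^6 Pa; V = 3.96 L = 0.003960 m³; T = 336 K; R = 8.314 J/(mol·K).
n = 3.812 mol
3.812 mol × (1 mmol / 0.001000 mol) = 3812 mmol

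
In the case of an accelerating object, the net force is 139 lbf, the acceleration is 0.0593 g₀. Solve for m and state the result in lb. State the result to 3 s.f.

Rearranging F = m·a for m: m = F/a.
F = 139 lbf = 618.3 N; a = 0.0593 g₀ = 0.5815 m/s².
m = 1063 kg
1063 kg × (1 lb / 0.4536 kg) = 2344 lb

2340 lb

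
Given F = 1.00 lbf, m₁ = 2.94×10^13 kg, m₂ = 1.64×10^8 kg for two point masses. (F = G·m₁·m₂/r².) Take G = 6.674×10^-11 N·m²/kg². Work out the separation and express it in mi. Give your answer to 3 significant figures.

167 mi

From Newton's law of gravitation: r = √(G·m₁m₂/F).
F = 1.00 lbf = 4.448 N; m₁ = 2.94×10^13 kg; m₂ = 1.64×10^8 kg; G = 6.674×10^-11 N·m²/kg².
r = 2.690×10^5 m
2.690×10^5 m × (1 mi / 1609 m) = 167.1 mi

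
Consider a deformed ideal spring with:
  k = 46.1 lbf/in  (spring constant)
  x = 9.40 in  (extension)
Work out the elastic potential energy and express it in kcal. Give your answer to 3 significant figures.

0.0550 kcal

U is given directly by: U = ½kx².
k = 46.1 lbf/in = 8073 N/m; x = 9.40 in = 0.2388 m.
U = 230.1 J  (the unit combination reduces to kg·m²/s² = J)
230.1 J × (1 kcal / 4184 J) = 0.05500 kcal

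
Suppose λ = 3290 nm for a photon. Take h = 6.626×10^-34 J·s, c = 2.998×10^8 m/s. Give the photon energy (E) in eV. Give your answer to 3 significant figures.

0.377 eV

Directly: E = hc/λ.
λ = 3290 nm = 3.290×10^-6 m; h = 6.626×10^-34 J·s; c = 2.998×10^8 m/s.
E = 6.038×10^-20 J
6.038×10^-20 J × (1 eV / 1.602×10^-19 J) = 0.3769 eV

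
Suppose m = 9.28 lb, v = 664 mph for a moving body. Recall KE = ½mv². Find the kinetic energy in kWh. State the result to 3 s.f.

0.0515 kWh

KE is given directly by: KE = ½mv².
m = 9.28 lb = 4.209 kg; v = 664 mph = 296.8 m/s.
KE = 1.854×10^5 J
1.854×10^5 J × (1 kWh / 3.600×10^6 J) = 0.05151 kWh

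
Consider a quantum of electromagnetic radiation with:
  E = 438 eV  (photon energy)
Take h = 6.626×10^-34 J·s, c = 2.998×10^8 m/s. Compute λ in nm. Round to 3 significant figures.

Solving E = h·c/λ for λ: λ = hc/E.
E = 438 eV = 7.018×10^-17 J; h = 6.626×10^-34 J·s; c = 2.998×10^8 m/s.
λ = 2.831×10^-9 m
2.831×10^-9 m × (1 nm / 1.000×10^-9 m) = 2.831 nm

2.83 nm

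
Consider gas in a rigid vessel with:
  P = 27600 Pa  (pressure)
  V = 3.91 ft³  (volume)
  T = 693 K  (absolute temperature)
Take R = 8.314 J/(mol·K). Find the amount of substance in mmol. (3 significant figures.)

From the ideal-gas law: n = PV/(RT).
P = 27600 Pa; V = 3.91 ft³ = 0.1107 m³; T = 693 K; R = 8.314 J/(mol·K).
n = 0.5304 mol
0.5304 mol × (1 mmol / 0.001000 mol) = 530.4 mmol

530 mmol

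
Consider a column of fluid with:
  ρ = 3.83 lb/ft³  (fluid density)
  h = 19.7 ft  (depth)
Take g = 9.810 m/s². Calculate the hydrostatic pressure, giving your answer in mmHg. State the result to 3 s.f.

Directly: P = ρgh.
ρ = 3.83 lb/ft³ = 61.35 kg/m³; h = 19.7 ft = 6.005 m; g = 9.810 m/s².
P = 3614 Pa
3614 Pa × (1 mmHg / 133.3 Pa) = 27.11 mmHg

27.1 mmHg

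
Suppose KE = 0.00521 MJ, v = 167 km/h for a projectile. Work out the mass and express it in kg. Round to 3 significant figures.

4.84 kg

Rearranging KE = ½mv² for m: m = 2·KE/v².
KE = 0.00521 MJ = 5210 J; v = 167 km/h = 46.39 m/s.
m = 4.842 kg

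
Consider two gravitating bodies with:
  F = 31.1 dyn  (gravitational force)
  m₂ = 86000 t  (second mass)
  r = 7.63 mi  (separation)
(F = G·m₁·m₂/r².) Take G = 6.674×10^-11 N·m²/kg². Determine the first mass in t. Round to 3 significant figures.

8170 t

Solving F = G·m₁·m₂/r² for m₁: m₁ = F·r²/(G·m₂).
F = 31.1 dyn = 3.110×10^-4 N; m₂ = 86000 t = 8.600×10^7 kg; r = 7.63 mi = 12279 m; G = 6.674×10^-11 N·m²/kg².
m₁ = 8.170×10^6 kg
8.170×10^6 kg × (1 t / 1000 kg) = 8170 t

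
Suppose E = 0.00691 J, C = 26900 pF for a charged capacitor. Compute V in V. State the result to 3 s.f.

Rearranging E = ½C·V² for V: V = √(2E/C).
E = 0.00691 J; C = 26900 pF = 2.690×10^-8 F.
V = 716.8 V  (the unit combination reduces to kg·m²/(A·s³) = V)

717 V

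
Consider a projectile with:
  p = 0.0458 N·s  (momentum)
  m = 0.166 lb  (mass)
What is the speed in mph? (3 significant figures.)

Solving p = m·v for v: v = p/m.
p = 0.0458 N·s = 0.04580 kg·m/s; m = 0.166 lb = 0.07530 kg.
v = 0.6083 m/s
0.6083 m/s × (1 mph / 0.4470 m/s) = 1.361 mph

1.36 mph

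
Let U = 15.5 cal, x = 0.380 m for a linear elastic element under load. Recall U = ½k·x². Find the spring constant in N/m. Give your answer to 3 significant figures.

898 N/m

Rearranging U = ½k·x² for k: k = 2U/x².
U = 15.5 cal = 64.85 J; x = 0.380 m.
k = 898.2 N/m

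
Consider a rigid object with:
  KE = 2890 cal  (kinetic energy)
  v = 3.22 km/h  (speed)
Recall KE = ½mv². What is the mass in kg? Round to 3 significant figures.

Solving KE = ½mv² for m: m = 2·KE/v².
KE = 2890 cal = 12092 J; v = 3.22 km/h = 0.8944 m/s.
m = 30228 kg

30200 kg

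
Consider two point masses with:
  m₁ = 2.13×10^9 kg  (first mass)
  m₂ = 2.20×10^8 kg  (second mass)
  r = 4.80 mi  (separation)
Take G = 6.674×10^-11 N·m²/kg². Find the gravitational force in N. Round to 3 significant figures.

0.524 N

From Newton's law of gravitation: F = Gm₁m₂/r².
m₁ = 2.13×10^9 kg; m₂ = 2.20×10^8 kg; r = 4.80 mi = 7725 m; G = 6.674×10^-11 N·m²/kg².
F = 0.5241 N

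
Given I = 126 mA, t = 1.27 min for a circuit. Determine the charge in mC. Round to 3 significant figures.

q is given directly by: q = It.
I = 126 mA = 0.1260 A; t = 1.27 min = 76.20 s.
q = 9.601 C
9.601 C × (1 mC / 0.001000 C) = 9601 mC

9600 mC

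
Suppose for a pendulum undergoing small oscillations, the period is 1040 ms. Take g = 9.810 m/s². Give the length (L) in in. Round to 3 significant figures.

10.6 in

Rearranging: L = g·(T/2π)².
T = 1040 ms = 1.040 s; g = 9.810 m/s².
L = 0.2688 m
0.2688 m × (1 in / 0.02540 m) = 10.58 in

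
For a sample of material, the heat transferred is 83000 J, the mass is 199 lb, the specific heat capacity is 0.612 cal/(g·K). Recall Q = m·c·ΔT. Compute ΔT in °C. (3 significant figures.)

Rearranging: ΔT = Q/(m·c).
Q = 83000 J; m = 199 lb = 90.26 kg; c = 0.612 cal/(g·K) = 2561 J/(kg·K).
ΔT = 0.3591 K
Since 1 °C = 1 K, 0.3591 °C.

0.359 °C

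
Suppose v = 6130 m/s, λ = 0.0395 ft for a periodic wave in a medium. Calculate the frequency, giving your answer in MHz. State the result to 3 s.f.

Rearranging v = f·λ for f: f = v/λ.
v = 6130 m/s; λ = 0.0395 ft = 0.01204 m.
f = 5.092×10^5 Hz
5.092×10^5 Hz × (1 MHz / 1.000×10^6 Hz) = 0.5092 MHz

0.509 MHz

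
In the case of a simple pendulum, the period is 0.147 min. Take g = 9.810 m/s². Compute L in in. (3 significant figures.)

Solving T = 2π√(L/g) for L: L = g·(T/2π)².
T = 0.147 min = 8.820 s; g = 9.810 m/s².
L = 19.33 m
19.33 m × (1 in / 0.02540 m) = 761.0 in

761 in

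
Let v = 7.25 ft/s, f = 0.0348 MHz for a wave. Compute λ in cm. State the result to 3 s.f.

Rearranging: λ = v/f.
v = 7.25 ft/s = 2.210 m/s; f = 0.0348 MHz = 34800 Hz.
λ = 6.350×10^-5 m
6.350×10^-5 m × (1 cm / 0.01000 m) = 0.006350 cm

0.00635 cm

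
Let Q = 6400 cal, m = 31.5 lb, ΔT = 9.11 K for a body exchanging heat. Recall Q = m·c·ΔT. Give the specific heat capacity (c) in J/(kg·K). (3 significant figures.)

206 J/(kg·K)

Rearranging Q = m·c·ΔT for c: c = Q/(m·ΔT).
Q = 6400 cal = 26778 J; m = 31.5 lb = 14.29 kg; ΔT = 9.11 K.
c = 205.7 J/(kg·K)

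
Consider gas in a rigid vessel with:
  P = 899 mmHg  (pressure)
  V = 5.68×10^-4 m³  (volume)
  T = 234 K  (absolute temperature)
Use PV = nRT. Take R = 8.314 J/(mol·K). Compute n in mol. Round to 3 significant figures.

From the ideal-gas law: n = PV/(RT).
P = 899 mmHg = 1.199×10^5 Pa; V = 5.68×10^-4 m³; T = 234 K; R = 8.314 J/(mol·K).
n = 0.03499 mol

0.0350 mol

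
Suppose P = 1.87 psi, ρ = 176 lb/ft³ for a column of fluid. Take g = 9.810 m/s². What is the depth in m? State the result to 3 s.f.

0.466 m

Rearranging: h = P/(ρ·g).
P = 1.87 psi = 12893 Pa; ρ = 176 lb/ft³ = 2819 kg/m³; g = 9.810 m/s².
h = 0.4662 m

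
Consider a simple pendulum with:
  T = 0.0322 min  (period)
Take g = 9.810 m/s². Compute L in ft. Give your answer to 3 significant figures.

3.04 ft

Rearranging T = 2π√(L/g) for L: L = g·(T/2π)².
T = 0.0322 min = 1.932 s; g = 9.810 m/s².
L = 0.9275 m
0.9275 m × (1 ft / 0.3048 m) = 3.043 ft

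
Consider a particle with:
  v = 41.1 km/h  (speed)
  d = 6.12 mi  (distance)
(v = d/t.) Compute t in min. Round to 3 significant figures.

Rearranging v = d/t for t: t = d/v.
v = 41.1 km/h = 11.42 m/s; d = 6.12 mi = 9849 m.
t = 862.7 s
862.7 s × (1 min / 60.00 s) = 14.38 min

14.4 min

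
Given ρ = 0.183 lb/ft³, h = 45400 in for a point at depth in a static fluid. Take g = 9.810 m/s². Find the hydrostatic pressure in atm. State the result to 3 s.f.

Directly: P = ρgh.
ρ = 0.183 lb/ft³ = 2.931 kg/m³; h = 45400 in = 1153 m; g = 9.810 m/s².
P = 33161 Pa  (the unit combination reduces to kg/(m·s²) = Pa)
33161 Pa × (1 atm / 1.013×10^5 Pa) = 0.3273 atm

0.327 atm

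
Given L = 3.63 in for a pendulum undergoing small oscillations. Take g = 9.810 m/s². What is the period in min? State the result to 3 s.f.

0.0102 min

T is given directly by: T = 2π√(L/g).
L = 3.63 in = 0.09220 m; g = 9.810 m/s².
T = 0.6091 s
0.6091 s × (1 min / 60.00 s) = 0.01015 min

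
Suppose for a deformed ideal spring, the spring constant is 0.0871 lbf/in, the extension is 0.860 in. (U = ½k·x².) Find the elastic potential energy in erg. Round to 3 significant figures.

U is given directly by: U = ½kx².
k = 0.0871 lbf/in = 15.25 N/m; x = 0.860 in = 0.02184 m.
U = 0.003639 J
0.003639 J × (1 erg / 1.000×10^-7 J) = 36392 erg

36400 erg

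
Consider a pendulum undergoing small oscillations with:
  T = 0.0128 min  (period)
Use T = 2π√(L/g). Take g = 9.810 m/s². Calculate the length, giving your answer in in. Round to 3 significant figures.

Rearranging T = 2π√(L/g) for L: L = g·(T/2π)².
T = 0.0128 min = 0.7680 s; g = 9.810 m/s².
L = 0.1466 m
0.1466 m × (1 in / 0.02540 m) = 5.770 in

5.77 in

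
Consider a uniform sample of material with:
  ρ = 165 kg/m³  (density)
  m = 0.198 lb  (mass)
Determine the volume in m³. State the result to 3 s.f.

Solving ρ = m/V for V: V = m/ρ.
ρ = 165 kg/m³; m = 0.198 lb = 0.08981 kg.
V = 5.443×10^-4 m³

5.44×10^-4 m³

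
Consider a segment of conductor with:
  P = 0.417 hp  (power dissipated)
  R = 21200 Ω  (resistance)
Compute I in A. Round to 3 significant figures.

0.121 A

Rearranging P = I²R for I: I = √(P/R).
P = 0.417 hp = 311.0 W; R = 21200 Ω.
I = 0.1211 A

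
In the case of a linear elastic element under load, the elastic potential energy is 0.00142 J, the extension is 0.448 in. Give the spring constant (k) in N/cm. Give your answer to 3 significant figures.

Solving U = ½k·x² for k: k = 2U/x².
U = 0.00142 J; x = 0.448 in = 0.01138 m.
k = 21.93 N/m
21.93 N/m × (1 N/cm / 100.0 N/m) = 0.2193 N/cm

0.219 N/cm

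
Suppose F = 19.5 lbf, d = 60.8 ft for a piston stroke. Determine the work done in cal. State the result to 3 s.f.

W is given directly by: W = F·d.
F = 19.5 lbf = 86.74 N; d = 60.8 ft = 18.53 m.
W = 1607 J  (the unit combination reduces to kg·m²/s² = J)
1607 J × (1 cal / 4.184 J) = 384.2 cal

384 cal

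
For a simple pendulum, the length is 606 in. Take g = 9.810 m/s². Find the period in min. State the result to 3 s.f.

0.131 min

Directly: T = 2π√(L/g).
L = 606 in = 15.39 m; g = 9.810 m/s².
T = 7.870 s
7.870 s × (1 min / 60.00 s) = 0.1312 min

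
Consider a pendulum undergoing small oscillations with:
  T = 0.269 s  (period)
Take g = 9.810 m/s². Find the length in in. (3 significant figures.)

0.708 in

Solving T = 2π√(L/g) for L: L = g·(T/2π)².
T = 0.269 s; g = 9.810 m/s².
L = 0.01798 m
0.01798 m × (1 in / 0.02540 m) = 0.7079 in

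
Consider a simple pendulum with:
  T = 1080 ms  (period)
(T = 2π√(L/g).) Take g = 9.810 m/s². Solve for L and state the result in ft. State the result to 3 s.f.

0.951 ft

Rearranging: L = g·(T/2π)².
T = 1080 ms = 1.080 s; g = 9.810 m/s².
L = 0.2898 m
0.2898 m × (1 ft / 0.3048 m) = 0.9509 ft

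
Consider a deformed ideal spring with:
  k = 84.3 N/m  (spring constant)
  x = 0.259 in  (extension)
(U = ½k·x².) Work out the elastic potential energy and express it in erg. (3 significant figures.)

18200 erg

U is given directly by: U = ½kx².
k = 84.3 N/m; x = 0.259 in = 0.006579 m.
U = 0.001824 J
0.001824 J × (1 erg / 1.000×10^-7 J) = 18242 erg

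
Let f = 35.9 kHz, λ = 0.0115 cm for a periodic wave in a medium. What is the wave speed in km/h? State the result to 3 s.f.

14.9 km/h

Directly: v = fλ.
f = 35.9 kHz = 35900 Hz; λ = 0.0115 cm = 1.150×10^-4 m.
v = 4.128 m/s
4.128 m/s × (1 km/h / 0.2778 m/s) = 14.86 km/h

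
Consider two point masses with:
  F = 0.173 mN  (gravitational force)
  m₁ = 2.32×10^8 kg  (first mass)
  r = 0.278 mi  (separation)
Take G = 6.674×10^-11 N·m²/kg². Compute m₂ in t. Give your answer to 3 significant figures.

2.24 t

Solving F = G·m₁·m₂/r² for m₂: m₂ = F·r²/(G·m₁).
F = 0.173 mN = 1.730×10^-4 N; m₁ = 2.32×10^8 kg; r = 0.278 mi = 447.4 m; G = 6.674×10^-11 N·m²/kg².
m₂ = 2236 kg
2236 kg × (1 t / 1000 kg) = 2.236 t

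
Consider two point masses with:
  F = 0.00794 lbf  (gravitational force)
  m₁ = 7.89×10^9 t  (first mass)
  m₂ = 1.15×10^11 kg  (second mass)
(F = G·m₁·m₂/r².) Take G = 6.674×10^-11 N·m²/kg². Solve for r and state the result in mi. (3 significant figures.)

From Newton's law of gravitation: r = √(G·m₁m₂/F).
F = 0.00794 lbf = 0.03532 N; m₁ = 7.89×10^9 t = 7.890×10^12 kg; m₂ = 1.15×10^11 kg; G = 6.674×10^-11 N·m²/kg².
r = 4.141×10^7 m
4.141×10^7 m × (1 mi / 1609 m) = 25729 mi

25700 mi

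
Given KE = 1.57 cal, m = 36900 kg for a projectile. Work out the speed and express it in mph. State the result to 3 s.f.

0.0422 mph

Rearranging KE = ½mv² for v: v = √(2·KE/m).
KE = 1.57 cal = 6.569 J; m = 36900 kg.
v = 0.01887 m/s
0.01887 m/s × (1 mph / 0.4470 m/s) = 0.04221 mph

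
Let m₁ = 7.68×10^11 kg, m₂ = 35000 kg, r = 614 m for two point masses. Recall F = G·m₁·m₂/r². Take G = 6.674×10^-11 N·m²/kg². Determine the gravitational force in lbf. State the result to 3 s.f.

Directly: F = Gm₁m₂/r².
m₁ = 7.68×10^11 kg; m₂ = 35000 kg; r = 614 m; G = 6.674×10^-11 N·m²/kg².
F = 4.759 N
4.759 N × (1 lbf / 4.448 N) = 1.070 lbf

1.07 lbf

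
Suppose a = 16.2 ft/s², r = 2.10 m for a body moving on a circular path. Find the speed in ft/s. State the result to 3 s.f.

Rearranging a = v²/r for v: v = √(a·r).
a = 16.2 ft/s² = 4.938 m/s²; r = 2.10 m.
v = 3.220 m/s
3.220 m/s × (1 ft/s / 0.3048 m/s) = 10.56 ft/s

10.6 ft/s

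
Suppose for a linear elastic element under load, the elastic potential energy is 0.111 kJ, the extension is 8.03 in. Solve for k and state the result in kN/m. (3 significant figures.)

Rearranging: k = 2U/x².
U = 0.111 kJ = 111.0 J; x = 8.03 in = 0.2040 m.
k = 5336 N/m
5336 N/m × (1 kN/m / 1000 N/m) = 5.336 kN/m

5.34 kN/m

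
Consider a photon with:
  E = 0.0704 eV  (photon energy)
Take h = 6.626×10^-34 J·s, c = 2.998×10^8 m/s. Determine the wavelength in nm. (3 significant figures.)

Solving E = h·c/λ for λ: λ = hc/E.
E = 0.0704 eV = 1.128×10^-20 J; h = 6.626×10^-34 J·s; c = 2.998×10^8 m/s.
λ = 1.761×10^-5 m
1.761×10^-5 m × (1 nm / 1.000×10^-9 m) = 17612 nm

17600 nm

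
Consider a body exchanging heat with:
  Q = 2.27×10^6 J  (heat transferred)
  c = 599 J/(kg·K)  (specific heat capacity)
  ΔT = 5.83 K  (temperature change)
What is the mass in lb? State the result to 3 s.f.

Rearranging: m = Q/(c·ΔT).
Q = 2.27×10^6 J; c = 599 J/(kg·K); ΔT = 5.83 K.
m = 650.0 kg
650.0 kg × (1 lb / 0.4536 kg) = 1433 lb

1430 lb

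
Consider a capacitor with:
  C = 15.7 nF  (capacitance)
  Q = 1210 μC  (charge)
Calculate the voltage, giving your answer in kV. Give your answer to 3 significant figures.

77.1 kV

Rearranging: V = Q/C.
C = 15.7 nF = 1.570×10^-8 F; Q = 1210 μC = 0.001210 C.
V = 77070 V  (the unit combination reduces to kg·m²/(A·s³) = V)
77070 V × (1 kV / 1000 V) = 77.07 kV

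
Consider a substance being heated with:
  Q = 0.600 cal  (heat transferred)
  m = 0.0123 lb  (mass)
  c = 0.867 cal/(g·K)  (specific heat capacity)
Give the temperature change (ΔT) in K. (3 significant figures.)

Solving Q = m·c·ΔT for ΔT: ΔT = Q/(m·c).
Q = 0.600 cal = 2.510 J; m = 0.0123 lb = 0.005579 kg; c = 0.867 cal/(g·K) = 3628 J/(kg·K).
ΔT = 0.1240 K

0.124 K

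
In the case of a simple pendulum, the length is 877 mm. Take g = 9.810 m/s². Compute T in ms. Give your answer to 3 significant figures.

T is given directly by: T = 2π√(L/g).
L = 877 mm = 0.8770 m; g = 9.810 m/s².
T = 1.879 s
1.879 s × (1 ms / 0.001000 s) = 1879 ms

1880 ms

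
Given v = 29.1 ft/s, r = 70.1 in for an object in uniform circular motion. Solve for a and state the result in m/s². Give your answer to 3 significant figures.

44.2 m/s²

a is given directly by: a = v²/r.
v = 29.1 ft/s = 8.870 m/s; r = 70.1 in = 1.781 m.
a = 44.18 m/s²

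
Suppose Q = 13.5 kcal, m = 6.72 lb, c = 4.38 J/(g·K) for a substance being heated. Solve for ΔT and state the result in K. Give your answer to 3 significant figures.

4.23 K

Rearranging Q = m·c·ΔT for ΔT: ΔT = Q/(m·c).
Q = 13.5 kcal = 56484 J; m = 6.72 lb = 3.048 kg; c = 4.38 J/(g·K) = 4380 J/(kg·K).
ΔT = 4.231 K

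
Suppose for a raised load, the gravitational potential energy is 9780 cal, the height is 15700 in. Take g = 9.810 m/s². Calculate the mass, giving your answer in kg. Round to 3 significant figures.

Rearranging: m = PE/(g·h).
PE = 9780 cal = 40920 J; h = 15700 in = 398.8 m; g = 9.810 m/s².
m = 10.46 kg

10.5 kg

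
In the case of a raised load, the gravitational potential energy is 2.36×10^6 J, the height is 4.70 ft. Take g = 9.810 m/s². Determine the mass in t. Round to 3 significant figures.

Rearranging PE = m·g·h for m: m = PE/(g·h).
PE = 2.36×10^6 J; h = 4.70 ft = 1.433 m; g = 9.810 m/s².
m = 1.679×10^5 kg
1.679×10^5 kg × (1 t / 1000 kg) = 167.9 t

168 t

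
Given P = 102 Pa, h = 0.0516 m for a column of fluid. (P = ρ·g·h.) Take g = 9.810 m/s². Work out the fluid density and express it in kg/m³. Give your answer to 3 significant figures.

202 kg/m³

Rearranging P = ρ·g·h for ρ: ρ = P/(g·h).
P = 102 Pa; h = 0.0516 m; g = 9.810 m/s².
ρ = 201.5 kg/m³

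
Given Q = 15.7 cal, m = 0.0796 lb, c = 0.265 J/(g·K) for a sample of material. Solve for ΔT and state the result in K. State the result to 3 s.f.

6.87 K

Rearranging Q = m·c·ΔT for ΔT: ΔT = Q/(m·c).
Q = 15.7 cal = 65.69 J; m = 0.0796 lb = 0.03611 kg; c = 0.265 J/(g·K) = 265.0 J/(kg·K).
ΔT = 6.865 K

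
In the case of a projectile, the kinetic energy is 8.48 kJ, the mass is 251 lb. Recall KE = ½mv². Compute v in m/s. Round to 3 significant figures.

12.2 m/s

Rearranging: v = √(2·KE/m).
KE = 8.48 kJ = 8480 J; m = 251 lb = 113.9 kg.
v = 12.21 m/s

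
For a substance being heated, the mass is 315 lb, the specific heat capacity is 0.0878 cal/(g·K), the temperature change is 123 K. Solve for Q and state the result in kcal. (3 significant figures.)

1540 kcal

Q is given directly by: Q = mcΔT.
m = 315 lb = 142.9 kg; c = 0.0878 cal/(g·K) = 367.4 J/(kg·K); ΔT = 123 K.
Q = 6.456×10^6 J
6.456×10^6 J × (1 kcal / 4184 J) = 1543 kcal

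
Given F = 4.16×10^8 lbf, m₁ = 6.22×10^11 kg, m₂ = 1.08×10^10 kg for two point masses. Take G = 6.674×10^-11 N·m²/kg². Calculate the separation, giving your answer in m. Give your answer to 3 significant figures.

Rearranging F = G·m₁·m₂/r² for r: r = √(G·m₁m₂/F).
F = 4.16×10^8 lbf = 1.850×10^9 N; m₁ = 6.22×10^11 kg; m₂ = 1.08×10^10 kg; G = 6.674×10^-11 N·m²/kg².
r = 15.57 m

15.6 m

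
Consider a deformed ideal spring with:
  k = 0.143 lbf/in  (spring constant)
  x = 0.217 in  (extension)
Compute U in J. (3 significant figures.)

Directly: U = ½kx².
k = 0.143 lbf/in = 25.04 N/m; x = 0.217 in = 0.005512 m.
U = 3.804×10^-4 J  (the unit combination reduces to kg·m²/s² = J)

3.80×10^-4 J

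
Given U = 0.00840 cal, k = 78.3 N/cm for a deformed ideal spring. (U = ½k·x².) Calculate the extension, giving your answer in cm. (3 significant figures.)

Solving U = ½k·x² for x: x = √(2U/k).
U = 0.00840 cal = 0.03515 J; k = 78.3 N/cm = 7830 N/m.
x = 0.002996 m
0.002996 m × (1 cm / 0.01000 m) = 0.2996 cm

0.300 cm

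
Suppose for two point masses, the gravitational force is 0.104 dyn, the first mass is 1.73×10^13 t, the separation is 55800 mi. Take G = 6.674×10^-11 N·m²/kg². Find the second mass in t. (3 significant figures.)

7.26 t

From Newton's law of gravitation: m₂ = F·r²/(G·m₁).
F = 0.104 dyn = 1.040×10^-6 N; m₁ = 1.73×10^13 t = 1.730×10^16 kg; r = 55800 mi = 8.980×10^7 m; G = 6.674×10^-11 N·m²/kg².
m₂ = 7264 kg
7264 kg × (1 t / 1000 kg) = 7.264 t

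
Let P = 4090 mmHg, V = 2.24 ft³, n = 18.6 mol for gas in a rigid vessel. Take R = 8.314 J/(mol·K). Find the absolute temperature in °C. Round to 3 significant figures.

-49.5 °C

Solving PV = nRT for T: T = PV/(nR).
P = 4090 mmHg = 5.453×10^5 Pa; V = 2.24 ft³ = 0.06343 m³; n = 18.6 mol; R = 8.314 J/(mol·K).
T = 223.7 K
223.7 K − 273.15 = -49.49 °C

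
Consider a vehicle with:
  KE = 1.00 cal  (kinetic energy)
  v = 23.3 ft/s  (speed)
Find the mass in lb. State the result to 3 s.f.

0.366 lb

Rearranging: m = 2·KE/v².
KE = 1.00 cal = 4.184 J; v = 23.3 ft/s = 7.102 m/s.
m = 0.1659 kg
0.1659 kg × (1 lb / 0.4536 kg) = 0.3658 lb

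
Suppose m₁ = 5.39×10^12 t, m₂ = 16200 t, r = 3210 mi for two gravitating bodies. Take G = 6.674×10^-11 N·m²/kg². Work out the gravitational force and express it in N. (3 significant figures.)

0.218 N

F is given directly by: F = Gm₁m₂/r².
m₁ = 5.39×10^12 t = 5.390×10^15 kg; m₂ = 16200 t = 1.620×10^7 kg; r = 3210 mi = 5.166×10^6 m; G = 6.674×10^-11 N·m²/kg².
F = 0.2184 N  (the unit combination reduces to kg·m/s² = N)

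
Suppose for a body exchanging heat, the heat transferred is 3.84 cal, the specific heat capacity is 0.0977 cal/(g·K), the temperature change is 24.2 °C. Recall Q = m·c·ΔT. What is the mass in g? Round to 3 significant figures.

Solving Q = m·c·ΔT for m: m = Q/(c·ΔT).
Q = 3.84 cal = 16.07 J; c = 0.0977 cal/(g·K) = 408.8 J/(kg·K); ΔT = 24.2 °C = 24.20 K.
m = 0.001624 kg
0.001624 kg × (1 g / 0.001000 kg) = 1.624 g

1.62 g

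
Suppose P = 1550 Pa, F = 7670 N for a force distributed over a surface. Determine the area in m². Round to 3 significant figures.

4.95 m²

Rearranging P = F/A for A: A = F/P.
P = 1550 Pa; F = 7670 N.
A = 4.948 m²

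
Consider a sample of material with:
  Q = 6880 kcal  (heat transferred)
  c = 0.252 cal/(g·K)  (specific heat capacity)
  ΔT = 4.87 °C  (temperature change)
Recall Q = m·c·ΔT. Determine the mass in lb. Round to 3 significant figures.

12400 lb

Solving Q = m·c·ΔT for m: m = Q/(c·ΔT).
Q = 6880 kcal = 2.879×10^7 J; c = 0.252 cal/(g·K) = 1054 J/(kg·K); ΔT = 4.87 °C = 4.870 K.
m = 5606 kg
5606 kg × (1 lb / 0.4536 kg) = 12359 lb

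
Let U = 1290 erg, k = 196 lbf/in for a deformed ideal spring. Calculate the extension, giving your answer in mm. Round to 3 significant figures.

0.0867 mm

Rearranging: x = √(2U/k).
U = 1290 erg = 1.290×10^-4 J; k = 196 lbf/in = 34325 N/m.
x = 8.670×10^-5 m
8.670×10^-5 m × (1 mm / 0.001000 m) = 0.08670 mm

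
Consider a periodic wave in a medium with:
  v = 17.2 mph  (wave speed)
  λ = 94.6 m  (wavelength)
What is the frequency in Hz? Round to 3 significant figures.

0.0813 Hz

Solving v = f·λ for f: f = v/λ.
v = 17.2 mph = 7.689 m/s; λ = 94.6 m.
f = 0.08128 Hz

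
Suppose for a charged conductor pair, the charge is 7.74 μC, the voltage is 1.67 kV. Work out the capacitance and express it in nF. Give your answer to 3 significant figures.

Directly: C = Q/V.
Q = 7.74 μC = 7.740×10^-6 C; V = 1.67 kV = 1670 V.
C = 4.635×10^-9 F
4.635×10^-9 F × (1 nF / 1.000×10^-9 F) = 4.635 nF

4.63 nF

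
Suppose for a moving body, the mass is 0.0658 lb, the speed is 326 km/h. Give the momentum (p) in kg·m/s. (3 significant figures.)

Directly: p = mv.
m = 0.0658 lb = 0.02985 kg; v = 326 km/h = 90.56 m/s.
p = 2.703 kg·m/s

2.70 kg·m/s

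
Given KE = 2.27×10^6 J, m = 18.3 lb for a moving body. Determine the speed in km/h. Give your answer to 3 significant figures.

2660 km/h

Solving KE = ½mv² for v: v = √(2·KE/m).
KE = 2.27×10^6 J; m = 18.3 lb = 8.301 kg.
v = 739.6 m/s
739.6 m/s × (1 km/h / 0.2778 m/s) = 2662 km/h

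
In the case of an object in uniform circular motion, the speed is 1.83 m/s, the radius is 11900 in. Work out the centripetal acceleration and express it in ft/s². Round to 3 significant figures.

0.0364 ft/s²

a is given directly by: a = v²/r.
v = 1.83 m/s; r = 11900 in = 302.3 m.
a = 0.01108 m/s²
0.01108 m/s² × (1 ft/s² / 0.3048 m/s²) = 0.03635 ft/s²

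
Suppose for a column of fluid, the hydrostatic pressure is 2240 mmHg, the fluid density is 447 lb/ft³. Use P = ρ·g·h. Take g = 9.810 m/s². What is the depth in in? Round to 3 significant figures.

Rearranging P = ρ·g·h for h: h = P/(ρ·g).
P = 2240 mmHg = 2.986×10^5 Pa; ρ = 447 lb/ft³ = 7160 kg/m³; g = 9.810 m/s².
h = 4.252 m
4.252 m × (1 in / 0.02540 m) = 167.4 in

167 in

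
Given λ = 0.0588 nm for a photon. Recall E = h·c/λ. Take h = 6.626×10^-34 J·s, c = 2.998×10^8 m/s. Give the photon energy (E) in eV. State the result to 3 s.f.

E is given directly by: E = hc/λ.
λ = 0.0588 nm = 5.880×10^-11 m; h = 6.626×10^-34 J·s; c = 2.998×10^8 m/s.
E = 3.378×10^-15 J
3.378×10^-15 J × (1 eV / 1.602×10^-19 J) = 21086 eV

21100 eV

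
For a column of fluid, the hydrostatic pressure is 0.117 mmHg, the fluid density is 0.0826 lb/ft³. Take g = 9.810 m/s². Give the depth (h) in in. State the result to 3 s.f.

Solving P = ρ·g·h for h: h = P/(ρ·g).
P = 0.117 mmHg = 15.60 Pa; ρ = 0.0826 lb/ft³ = 1.323 kg/m³; g = 9.810 m/s².
h = 1.202 m
1.202 m × (1 in / 0.02540 m) = 47.31 in

47.3 in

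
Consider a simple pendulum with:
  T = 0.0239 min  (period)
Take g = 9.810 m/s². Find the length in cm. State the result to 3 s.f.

51.1 cm

Solving T = 2π√(L/g) for L: L = g·(T/2π)².
T = 0.0239 min = 1.434 s; g = 9.810 m/s².
L = 0.5110 m
0.5110 m × (1 cm / 0.01000 m) = 51.10 cm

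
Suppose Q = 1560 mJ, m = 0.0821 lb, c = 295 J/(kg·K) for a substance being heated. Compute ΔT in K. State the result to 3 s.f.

0.142 K

Rearranging: ΔT = Q/(m·c).
Q = 1560 mJ = 1.560 J; m = 0.0821 lb = 0.03724 kg; c = 295 J/(kg·K).
ΔT = 0.1420 K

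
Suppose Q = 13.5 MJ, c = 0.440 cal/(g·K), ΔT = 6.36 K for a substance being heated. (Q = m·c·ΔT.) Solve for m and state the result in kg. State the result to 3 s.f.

1150 kg

Solving Q = m·c·ΔT for m: m = Q/(c·ΔT).
Q = 13.5 MJ = 1.350×10^7 J; c = 0.440 cal/(g·K) = 1841 J/(kg·K); ΔT = 6.36 K.
m = 1153 kg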